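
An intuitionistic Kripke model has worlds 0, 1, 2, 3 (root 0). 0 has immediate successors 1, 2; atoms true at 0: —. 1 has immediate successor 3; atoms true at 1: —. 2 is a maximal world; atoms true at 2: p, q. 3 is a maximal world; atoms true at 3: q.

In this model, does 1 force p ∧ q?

No

1 ⊮ p ∧ q since 1 fails p.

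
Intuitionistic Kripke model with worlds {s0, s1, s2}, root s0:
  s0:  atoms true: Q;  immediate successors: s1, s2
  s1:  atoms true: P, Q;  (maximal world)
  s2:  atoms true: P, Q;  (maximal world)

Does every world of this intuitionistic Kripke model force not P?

No

Not every world: s0 does not force not P.
s0 does not force not P since s1 is accessible from s0 and s1 forces P.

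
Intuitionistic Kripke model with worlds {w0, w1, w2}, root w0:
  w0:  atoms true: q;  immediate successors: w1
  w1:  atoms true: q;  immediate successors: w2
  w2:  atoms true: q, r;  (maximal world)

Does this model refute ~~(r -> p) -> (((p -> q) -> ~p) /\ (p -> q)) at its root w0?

w0 ||- ~~(r -> p) -> (((p -> q) -> ~p) /\ (p -> q)) vacuously: no world accessible from w0 forces the antecedent ~~(r -> p).
So the root w0 forces ~~(r -> p) -> (((p -> q) -> ~p) /\ (p -> q)); the model is not a countermodel.

No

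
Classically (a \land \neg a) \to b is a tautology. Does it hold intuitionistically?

This is an instance of ex falso quodlibet, which is intuitionistically derivable.
No world can force both a and \neg a, so the antecedent a \land \neg a is never forced and the implication holds vacuously at every world.

Yes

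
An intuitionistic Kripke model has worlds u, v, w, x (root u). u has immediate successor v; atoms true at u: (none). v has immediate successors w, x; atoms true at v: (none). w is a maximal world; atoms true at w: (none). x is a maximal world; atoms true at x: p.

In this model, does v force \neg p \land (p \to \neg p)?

v \nVdash \neg p \land (p \to \neg p) since v fails \neg p.

No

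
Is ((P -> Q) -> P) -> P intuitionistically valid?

No

This is Peirce's law, which is not intuitionistically valid.
A Kripke countermodel: worlds u0, u1; order generated by u0 <= u1; atoms true at each world — u0:{}; u1:{P}.
u0 ||-/- ((P -> Q) -> P) -> P: already at u0 itself, u0 ||- (P -> Q) -> P but u0 ||-/- P.
u0 lacks atom P, so u0 ||-/- P.
So the root u0 does not force the formula.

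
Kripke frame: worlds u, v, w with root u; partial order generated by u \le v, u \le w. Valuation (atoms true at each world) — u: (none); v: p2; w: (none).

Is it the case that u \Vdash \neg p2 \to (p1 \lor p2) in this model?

No

u \nVdash \neg p2 \to (p1 \lor p2): at the accessible world w, w \Vdash \neg p2 but w \nVdash p1 \lor p2.
w \nVdash p1 \lor p2: neither disjunct is forced at w.
w lacks atom p1, so w \nVdash p1.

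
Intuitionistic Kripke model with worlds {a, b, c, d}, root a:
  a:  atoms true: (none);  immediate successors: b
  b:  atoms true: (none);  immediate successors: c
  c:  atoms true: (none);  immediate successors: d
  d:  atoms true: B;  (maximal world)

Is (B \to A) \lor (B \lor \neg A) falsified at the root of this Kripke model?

a \Vdash (B \to A) \lor (B \lor \neg A) via the disjunct B \lor \neg A.
So the root a forces (B \to A) \lor (B \lor \neg A); the model is not a countermodel.

No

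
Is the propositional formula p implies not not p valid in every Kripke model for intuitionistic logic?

Yes

This is double-negation introduction, which is intuitionistically derivable.
If a world forces p then every accessible world forces p (persistence), so none forces not p; hence not not p.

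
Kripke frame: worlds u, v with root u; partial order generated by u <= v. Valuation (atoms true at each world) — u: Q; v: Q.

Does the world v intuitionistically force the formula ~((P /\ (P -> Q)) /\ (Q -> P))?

v ||- ~((P /\ (P -> Q)) /\ (Q -> P)): no world accessible from v forces (P /\ (P -> Q)) /\ (Q -> P).

Yes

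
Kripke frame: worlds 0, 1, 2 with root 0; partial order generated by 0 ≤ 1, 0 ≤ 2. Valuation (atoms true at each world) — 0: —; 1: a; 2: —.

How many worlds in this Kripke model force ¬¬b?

0: does not force it — 0 ⊮ ¬¬b since 0 is accessible from 0 and 0 ⊩ ¬b.
1: does not force it — 1 ⊮ ¬¬b since 1 is accessible from 1 and 1 ⊩ ¬b.
2: does not force it.
Worlds forcing the formula: { }.

0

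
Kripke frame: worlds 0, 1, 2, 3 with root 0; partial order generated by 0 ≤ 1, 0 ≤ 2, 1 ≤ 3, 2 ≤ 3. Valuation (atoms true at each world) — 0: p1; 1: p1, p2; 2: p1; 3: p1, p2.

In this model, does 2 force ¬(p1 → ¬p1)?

2 ⊩ ¬(p1 → ¬p1): no world accessible from 2 forces p1 → ¬p1.

Yes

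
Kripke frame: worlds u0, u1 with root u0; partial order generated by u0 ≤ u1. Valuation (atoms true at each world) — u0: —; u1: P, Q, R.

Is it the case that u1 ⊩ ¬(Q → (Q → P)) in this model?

No

u1 ⊮ ¬(Q → (Q → P)) since u1 is accessible from u1 and u1 ⊩ Q → (Q → P).
u1 ⊩ Q → (Q → P): every world accessible from u1 that forces Q (namely u1) also forces Q → P.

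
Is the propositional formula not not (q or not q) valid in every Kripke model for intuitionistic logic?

Yes

This is the double negation of excluded middle, which is intuitionistically derivable.
Assuming not (q or not q): from q we'd get q or not q, so not q; but then q or not q again — contradiction. Hence not not (q or not q).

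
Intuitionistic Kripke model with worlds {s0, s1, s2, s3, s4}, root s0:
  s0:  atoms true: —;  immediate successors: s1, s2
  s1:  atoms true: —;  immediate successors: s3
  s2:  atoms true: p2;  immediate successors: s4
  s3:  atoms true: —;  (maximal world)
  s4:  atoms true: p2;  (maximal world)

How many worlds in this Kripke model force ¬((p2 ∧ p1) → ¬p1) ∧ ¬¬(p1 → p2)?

s0: does not force it — s0 ⊮ ¬((p2 ∧ p1) → ¬p1) ∧ ¬¬(p1 → p2) since s0 fails ¬((p2 ∧ p1) → ¬p1).
s1: does not force it.
s2: does not force it.
s3: does not force it.
s4: does not force it.
Worlds forcing the formula: { }.

0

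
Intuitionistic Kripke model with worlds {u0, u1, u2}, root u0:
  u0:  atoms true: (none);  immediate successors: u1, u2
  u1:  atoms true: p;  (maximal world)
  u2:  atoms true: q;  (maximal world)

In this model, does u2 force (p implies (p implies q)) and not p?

u2 forces (p implies (p implies q)) and not p since u2 forces both conjuncts.

Yes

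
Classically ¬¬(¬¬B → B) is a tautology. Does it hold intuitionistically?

Yes

This is the double negation of double-negation elimination, which is intuitionistically derivable.
By Glivenko's theorem the double negation of any classical propositional tautology is intuitionistically provable; ¬¬B → B is classically a tautology.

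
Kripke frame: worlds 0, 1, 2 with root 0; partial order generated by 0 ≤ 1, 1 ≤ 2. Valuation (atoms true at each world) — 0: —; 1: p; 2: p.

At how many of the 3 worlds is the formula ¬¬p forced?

0: forces it.
1: forces it.
2: forces it.
Worlds forcing the formula: {0, 1, 2}.

3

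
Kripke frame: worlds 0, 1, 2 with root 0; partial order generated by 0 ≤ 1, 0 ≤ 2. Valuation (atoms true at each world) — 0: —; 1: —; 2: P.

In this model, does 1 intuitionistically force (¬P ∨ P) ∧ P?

1 ⊮ (¬P ∨ P) ∧ P since 1 fails P.

No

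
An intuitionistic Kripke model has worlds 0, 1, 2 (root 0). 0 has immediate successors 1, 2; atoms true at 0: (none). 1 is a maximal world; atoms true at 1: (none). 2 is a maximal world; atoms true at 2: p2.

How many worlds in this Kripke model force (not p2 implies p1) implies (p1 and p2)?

0: does not force it — 0 does not force (not p2 implies p1) implies (p1 and p2): at the accessible world 2, 2 forces not p2 implies p1 but 2 does not force p1 and p2.
1: forces it.
2: does not force it — 2 does not force (not p2 implies p1) implies (p1 and p2): already at 2 itself, 2 forces not p2 implies p1 but 2 does not force p1 and p2.
Worlds forcing the formula: {1}.

1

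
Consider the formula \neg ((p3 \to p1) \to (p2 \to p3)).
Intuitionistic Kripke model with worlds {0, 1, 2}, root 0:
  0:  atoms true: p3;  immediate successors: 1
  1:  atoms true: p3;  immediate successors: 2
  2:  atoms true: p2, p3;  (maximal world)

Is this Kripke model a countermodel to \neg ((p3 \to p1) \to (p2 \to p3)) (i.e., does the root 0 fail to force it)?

Yes

0 \nVdash \neg ((p3 \to p1) \to (p2 \to p3)) since 0 is accessible from 0 and 0 \Vdash (p3 \to p1) \to (p2 \to p3).
0 \Vdash (p3 \to p1) \to (p2 \to p3) vacuously: no world accessible from 0 forces the antecedent p3 \to p1.
So the root 0 does not force \neg ((p3 \to p1) \to (p2 \to p3)); the model is a countermodel.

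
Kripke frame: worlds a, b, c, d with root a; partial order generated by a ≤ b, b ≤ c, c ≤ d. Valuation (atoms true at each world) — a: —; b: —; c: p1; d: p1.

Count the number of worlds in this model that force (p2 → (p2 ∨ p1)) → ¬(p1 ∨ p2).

0

a: does not force it — a ⊮ (p2 → (p2 ∨ p1)) → ¬(p1 ∨ p2): already at a itself, a ⊩ p2 → (p2 ∨ p1) but a ⊮ ¬(p1 ∨ p2).
b: does not force it — b ⊮ (p2 → (p2 ∨ p1)) → ¬(p1 ∨ p2): already at b itself, b ⊩ p2 → (p2 ∨ p1) but b ⊮ ¬(p1 ∨ p2).
c: does not force it — c ⊮ (p2 → (p2 ∨ p1)) → ¬(p1 ∨ p2): already at c itself, c ⊩ p2 → (p2 ∨ p1) but c ⊮ ¬(p1 ∨ p2).
d: does not force it.
Worlds forcing the formula: { }.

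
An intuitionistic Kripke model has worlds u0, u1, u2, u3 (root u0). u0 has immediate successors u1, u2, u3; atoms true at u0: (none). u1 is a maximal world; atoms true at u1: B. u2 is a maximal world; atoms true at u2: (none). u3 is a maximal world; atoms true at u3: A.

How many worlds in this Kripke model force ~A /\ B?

u0: does not force it — u0 ||-/- ~A /\ B since u0 fails ~A.
u1: forces it.
u2: does not force it.
u3: does not force it.
Worlds forcing the formula: {u1}.

1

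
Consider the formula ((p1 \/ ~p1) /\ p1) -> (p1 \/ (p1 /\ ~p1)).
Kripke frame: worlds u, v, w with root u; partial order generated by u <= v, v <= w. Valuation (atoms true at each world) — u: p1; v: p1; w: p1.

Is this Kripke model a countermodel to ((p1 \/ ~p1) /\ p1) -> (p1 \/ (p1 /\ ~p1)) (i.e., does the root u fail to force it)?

u ||- ((p1 \/ ~p1) /\ p1) -> (p1 \/ (p1 /\ ~p1)): every world accessible from u that forces (p1 \/ ~p1) /\ p1 (namely u, v, w) also forces p1 \/ (p1 /\ ~p1).
So the root u forces ((p1 \/ ~p1) /\ p1) -> (p1 \/ (p1 /\ ~p1)); the model is not a countermodel.

No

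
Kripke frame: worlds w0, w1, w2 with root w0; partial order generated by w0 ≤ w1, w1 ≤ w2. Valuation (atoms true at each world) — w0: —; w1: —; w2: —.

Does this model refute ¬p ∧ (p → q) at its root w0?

w0 ⊩ ¬p ∧ (p → q) since w0 forces both conjuncts.
So the root w0 forces ¬p ∧ (p → q); the model is not a countermodel.

No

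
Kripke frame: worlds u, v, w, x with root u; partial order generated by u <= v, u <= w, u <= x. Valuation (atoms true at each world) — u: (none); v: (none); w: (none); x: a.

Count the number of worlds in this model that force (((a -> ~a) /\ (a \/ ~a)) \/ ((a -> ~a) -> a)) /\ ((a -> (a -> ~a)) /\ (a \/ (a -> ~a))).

2

u: does not force it — u ||-/- (((a -> ~a) /\ (a \/ ~a)) \/ ((a -> ~a) -> a)) /\ ((a -> (a -> ~a)) /\ (a \/ (a -> ~a))) since u fails ((a -> ~a) /\ (a \/ ~a)) \/ ((a -> ~a) -> a).
v: forces it.
w: forces it.
x: does not force it — x ||-/- (((a -> ~a) /\ (a \/ ~a)) \/ ((a -> ~a) -> a)) /\ ((a -> (a -> ~a)) /\ (a \/ (a -> ~a))) since x fails (a -> (a -> ~a)) /\ (a \/ (a -> ~a)).
Worlds forcing the formula: {v, w}.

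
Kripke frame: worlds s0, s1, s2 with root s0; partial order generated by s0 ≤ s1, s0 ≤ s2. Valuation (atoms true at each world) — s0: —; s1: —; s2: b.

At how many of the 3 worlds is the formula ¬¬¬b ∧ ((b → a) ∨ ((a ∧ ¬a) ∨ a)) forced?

1

s0: does not force it — s0 ⊮ ¬¬¬b ∧ ((b → a) ∨ ((a ∧ ¬a) ∨ a)) since s0 fails ¬¬¬b.
s1: forces it.
s2: does not force it.
Worlds forcing the formula: {s1}.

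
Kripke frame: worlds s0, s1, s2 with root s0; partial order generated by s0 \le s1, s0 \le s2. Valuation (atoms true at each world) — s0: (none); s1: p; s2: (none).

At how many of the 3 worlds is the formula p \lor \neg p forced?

2

s0: does not force it — s0 \nVdash p \lor \neg p: neither disjunct is forced at s0.
s1: forces it.
s2: forces it.
Worlds forcing the formula: {s1, s2}.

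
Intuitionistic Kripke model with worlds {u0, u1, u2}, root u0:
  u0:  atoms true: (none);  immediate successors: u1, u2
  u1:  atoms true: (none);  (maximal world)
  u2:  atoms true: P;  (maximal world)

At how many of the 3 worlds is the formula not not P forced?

1

u0: does not force it — u0 does not force not not P since u1 is accessible from u0 and u1 forces not P.
u1: does not force it — u1 does not force not not P since u1 is accessible from u1 and u1 forces not P.
u2: forces it.
Worlds forcing the formula: {u2}.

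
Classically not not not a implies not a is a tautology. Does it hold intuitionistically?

This is triple-negation reduction, which is intuitionistically derivable.
Assume not not not a and suppose a. Then not not a (double-negation introduction), contradicting not not not a. So not a.

Yes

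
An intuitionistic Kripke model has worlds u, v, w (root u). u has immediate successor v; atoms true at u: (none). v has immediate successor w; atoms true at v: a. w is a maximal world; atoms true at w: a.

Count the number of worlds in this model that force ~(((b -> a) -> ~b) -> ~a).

u: forces it.
v: forces it.
w: forces it.
Worlds forcing the formula: {u, v, w}.

3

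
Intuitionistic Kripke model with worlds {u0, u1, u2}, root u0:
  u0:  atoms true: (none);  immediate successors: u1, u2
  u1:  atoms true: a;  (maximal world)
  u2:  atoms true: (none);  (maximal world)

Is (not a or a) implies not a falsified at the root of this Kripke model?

u0 does not force (not a or a) implies not a: at the accessible world u1, u1 forces not a or a but u1 does not force not a.
u1 does not force not a since u1 is accessible from u1 and u1 forces a.
So the root u0 does not force (not a or a) implies not a; the model is a countermodel.

Yes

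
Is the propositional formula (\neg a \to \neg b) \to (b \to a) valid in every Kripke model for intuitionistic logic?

This is the converse of contraposition, which is not intuitionistically valid.
A Kripke countermodel: worlds w0, w1; order generated by w0 \le w1; atoms true at each world — w0:{b}; w1:{a,b}.
w0 \nVdash (\neg a \to \neg b) \to (b \to a): already at w0 itself, w0 \Vdash \neg a \to \neg b but w0 \nVdash b \to a.
w0 \nVdash b \to a: already at w0 itself, w0 \Vdash b but w0 \nVdash a.
w0 lacks atom a, so w0 \nVdash a.
So the root w0 does not force the formula.

No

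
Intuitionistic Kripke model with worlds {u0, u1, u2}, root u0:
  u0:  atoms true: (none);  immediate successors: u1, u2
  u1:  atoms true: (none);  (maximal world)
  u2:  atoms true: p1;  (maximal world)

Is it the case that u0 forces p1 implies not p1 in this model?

u0 does not force p1 implies not p1: at the accessible world u2, u2 forces p1 but u2 does not force not p1.
u2 does not force not p1 since u2 is accessible from u2 and u2 forces p1.

No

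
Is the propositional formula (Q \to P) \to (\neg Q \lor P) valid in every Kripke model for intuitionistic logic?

This is the material-implication-as-disjunction principle, which is not intuitionistically valid.
A Kripke countermodel: worlds s0, s1; order generated by s0 \le s1; atoms true at each world — s0:{}; s1:{P,Q}.
s0 \nVdash (Q \to P) \to (\neg Q \lor P): already at s0 itself, s0 \Vdash Q \to P but s0 \nVdash \neg Q \lor P.
s0 \nVdash \neg Q \lor P: neither disjunct is forced at s0.
s0 \nVdash \neg Q since s1 is accessible from s0 and s1 \Vdash Q.
So the root s0 does not force the formula.

No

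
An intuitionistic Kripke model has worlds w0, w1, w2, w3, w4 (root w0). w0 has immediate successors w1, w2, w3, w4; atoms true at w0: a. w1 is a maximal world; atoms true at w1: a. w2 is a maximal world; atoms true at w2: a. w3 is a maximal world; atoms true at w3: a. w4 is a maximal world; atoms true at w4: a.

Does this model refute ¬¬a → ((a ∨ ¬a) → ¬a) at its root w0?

Yes

w0 ⊮ ¬¬a → ((a ∨ ¬a) → ¬a): already at w0 itself, w0 ⊩ ¬¬a but w0 ⊮ (a ∨ ¬a) → ¬a.
w0 ⊮ (a ∨ ¬a) → ¬a: already at w0 itself, w0 ⊩ a ∨ ¬a but w0 ⊮ ¬a.
w0 ⊮ ¬a since w0 is accessible from w0 and w0 ⊩ a.
So the root w0 does not force ¬¬a → ((a ∨ ¬a) → ¬a); the model is a countermodel.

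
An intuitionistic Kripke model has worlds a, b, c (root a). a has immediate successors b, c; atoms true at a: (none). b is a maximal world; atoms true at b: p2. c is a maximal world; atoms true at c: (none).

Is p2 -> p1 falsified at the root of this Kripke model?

a ||-/- p2 -> p1: at the accessible world b, b ||- p2 but b ||-/- p1.
b lacks atom p1, so b ||-/- p1.
So the root a does not force p2 -> p1; the model is a countermodel.

Yes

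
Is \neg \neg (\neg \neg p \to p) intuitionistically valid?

Yes

This is the double negation of double-negation elimination, which is intuitionistically derivable.
By Glivenko's theorem the double negation of any classical propositional tautology is intuitionistically provable; \neg \neg p \to p is classically a tautology.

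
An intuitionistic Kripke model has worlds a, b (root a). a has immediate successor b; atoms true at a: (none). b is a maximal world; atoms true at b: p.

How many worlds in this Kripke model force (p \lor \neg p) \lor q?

a: does not force it — a \nVdash (p \lor \neg p) \lor q: neither disjunct is forced at a.
b: forces it.
Worlds forcing the formula: {b}.

1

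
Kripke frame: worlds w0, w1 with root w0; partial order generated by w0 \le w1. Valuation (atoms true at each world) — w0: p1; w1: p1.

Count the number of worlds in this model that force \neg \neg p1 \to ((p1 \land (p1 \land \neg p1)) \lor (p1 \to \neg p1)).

0

w0: does not force it — w0 \nVdash \neg \neg p1 \to ((p1 \land (p1 \land \neg p1)) \lor (p1 \to \neg p1)): already at w0 itself, w0 \Vdash \neg \neg p1 but w0 \nVdash (p1 \land (p1 \land \neg p1)) \lor (p1 \to \neg p1).
w1: does not force it — w1 \nVdash \neg \neg p1 \to ((p1 \land (p1 \land \neg p1)) \lor (p1 \to \neg p1)): already at w1 itself, w1 \Vdash \neg \neg p1 but w1 \nVdash (p1 \land (p1 \land \neg p1)) \lor (p1 \to \neg p1).
Worlds forcing the formula: { }.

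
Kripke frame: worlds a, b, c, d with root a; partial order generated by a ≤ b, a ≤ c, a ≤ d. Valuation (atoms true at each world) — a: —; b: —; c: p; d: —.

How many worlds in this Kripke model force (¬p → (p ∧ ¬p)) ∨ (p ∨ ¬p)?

3

a: does not force it — a ⊮ (¬p → (p ∧ ¬p)) ∨ (p ∨ ¬p): neither disjunct is forced at a.
b: forces it.
c: forces it.
d: forces it.
Worlds forcing the formula: {b, c, d}.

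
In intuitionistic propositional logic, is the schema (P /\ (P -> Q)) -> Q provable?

Yes

This is modus ponens in implicational form, which is intuitionistically derivable.
If a world forces P and P -> Q, then applying the implication at that world (which is accessible from itself) gives Q.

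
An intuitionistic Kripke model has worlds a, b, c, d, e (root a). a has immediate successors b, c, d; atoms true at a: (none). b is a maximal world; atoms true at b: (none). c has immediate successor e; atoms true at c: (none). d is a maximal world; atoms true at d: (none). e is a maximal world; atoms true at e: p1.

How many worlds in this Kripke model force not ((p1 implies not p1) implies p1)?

2

a: does not force it — a does not force not ((p1 implies not p1) implies p1) since c is accessible from a and c forces (p1 implies not p1) implies p1.
b: forces it.
c: does not force it.
d: forces it.
e: does not force it.
Worlds forcing the formula: {b, d}.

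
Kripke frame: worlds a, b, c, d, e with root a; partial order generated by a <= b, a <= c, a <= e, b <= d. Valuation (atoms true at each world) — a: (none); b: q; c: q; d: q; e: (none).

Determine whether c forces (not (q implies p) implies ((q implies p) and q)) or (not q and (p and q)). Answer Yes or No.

c does not force (not (q implies p) implies ((q implies p) and q)) or (not q and (p and q)): neither disjunct is forced at c.
c does not force not (q implies p) implies ((q implies p) and q): already at c itself, c forces not (q implies p) but c does not force (q implies p) and q.
c does not force (q implies p) and q since c fails q implies p.

No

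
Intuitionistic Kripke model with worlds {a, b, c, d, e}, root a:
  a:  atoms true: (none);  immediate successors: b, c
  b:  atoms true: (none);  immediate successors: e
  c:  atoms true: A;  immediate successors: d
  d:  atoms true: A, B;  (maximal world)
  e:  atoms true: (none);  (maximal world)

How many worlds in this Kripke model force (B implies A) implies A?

a: does not force it — a does not force (B implies A) implies A: already at a itself, a forces B implies A but a does not force A.
b: does not force it.
c: forces it.
d: forces it.
e: does not force it.
Worlds forcing the formula: {c, d}.

2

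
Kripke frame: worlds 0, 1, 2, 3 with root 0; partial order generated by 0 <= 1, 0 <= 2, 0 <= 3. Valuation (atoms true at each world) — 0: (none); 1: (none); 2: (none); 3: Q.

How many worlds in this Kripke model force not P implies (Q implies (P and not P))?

0: does not force it — 0 does not force not P implies (Q implies (P and not P)): already at 0 itself, 0 forces not P but 0 does not force Q implies (P and not P).
1: forces it.
2: forces it.
3: does not force it — 3 does not force not P implies (Q implies (P and not P)): already at 3 itself, 3 forces not P but 3 does not force Q implies (P and not P).
Worlds forcing the formula: {1, 2}.

2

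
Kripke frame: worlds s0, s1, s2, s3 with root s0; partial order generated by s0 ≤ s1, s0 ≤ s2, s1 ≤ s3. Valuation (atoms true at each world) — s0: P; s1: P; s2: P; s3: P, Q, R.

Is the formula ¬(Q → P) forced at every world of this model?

Not every world: s0 ⊮ ¬(Q → P).
s0 ⊮ ¬(Q → P) since s0 is accessible from s0 and s0 ⊩ Q → P.
s0 ⊩ Q → P: every world accessible from s0 that forces Q (namely s3) also forces P.

No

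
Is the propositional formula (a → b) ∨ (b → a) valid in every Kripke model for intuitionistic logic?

No

This is the Gödel–Dummett linearity axiom, which is not intuitionistically valid.
A Kripke countermodel: worlds u, v, w; order generated by u ≤ v, u ≤ w; atoms true at each world — u:{}; v:{a}; w:{b}.
u ⊮ (a → b) ∨ (b → a): neither disjunct is forced at u.
u ⊮ a → b: at the accessible world v, v ⊩ a but v ⊮ b.
v lacks atom b, so v ⊮ b.
So the root u does not force the formula.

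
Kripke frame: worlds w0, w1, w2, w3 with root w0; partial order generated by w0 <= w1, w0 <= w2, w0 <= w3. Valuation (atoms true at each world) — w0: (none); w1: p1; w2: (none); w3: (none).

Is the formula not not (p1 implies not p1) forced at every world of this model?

No

Not every world: w0 does not force not not (p1 implies not p1).
w0 does not force not not (p1 implies not p1) since w1 is accessible from w0 and w1 forces not (p1 implies not p1).
w1 forces not (p1 implies not p1): no world accessible from w1 forces p1 implies not p1.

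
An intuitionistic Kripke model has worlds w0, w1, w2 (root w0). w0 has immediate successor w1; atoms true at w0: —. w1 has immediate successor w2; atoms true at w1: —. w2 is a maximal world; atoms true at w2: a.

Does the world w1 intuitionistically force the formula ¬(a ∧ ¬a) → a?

No

w1 ⊮ ¬(a ∧ ¬a) → a: already at w1 itself, w1 ⊩ ¬(a ∧ ¬a) but w1 ⊮ a.
w1 lacks atom a, so w1 ⊮ a.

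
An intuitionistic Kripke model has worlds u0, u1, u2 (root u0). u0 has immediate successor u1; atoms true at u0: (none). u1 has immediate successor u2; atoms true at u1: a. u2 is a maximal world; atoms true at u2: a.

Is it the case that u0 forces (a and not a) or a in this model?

u0 does not force (a and not a) or a: neither disjunct is forced at u0.
u0 does not force a and not a since u0 fails a.

No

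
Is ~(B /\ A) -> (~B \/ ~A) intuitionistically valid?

This is the constructively invalid direction of De Morgan's law for conjunction, which is not intuitionistically valid.
A Kripke countermodel: worlds a, b, c; order generated by a <= b, a <= c; atoms true at each world — a:{}; b:{B}; c:{A}.
a ||-/- ~(B /\ A) -> (~B \/ ~A): already at a itself, a ||- ~(B /\ A) but a ||-/- ~B \/ ~A.
a ||-/- ~B \/ ~A: neither disjunct is forced at a.
a ||-/- ~B since b is accessible from a and b ||- B.
So the root a does not force the formula.

No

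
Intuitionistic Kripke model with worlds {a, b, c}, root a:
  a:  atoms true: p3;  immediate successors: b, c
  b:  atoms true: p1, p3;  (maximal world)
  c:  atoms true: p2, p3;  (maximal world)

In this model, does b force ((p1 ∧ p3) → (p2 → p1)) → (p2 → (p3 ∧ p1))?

Yes

b ⊩ ((p1 ∧ p3) → (p2 → p1)) → (p2 → (p3 ∧ p1)): every world accessible from b that forces (p1 ∧ p3) → (p2 → p1) (namely b) also forces p2 → (p3 ∧ p1).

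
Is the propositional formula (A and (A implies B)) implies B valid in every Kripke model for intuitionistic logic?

Yes

This is modus ponens in implicational form, which is intuitionistically derivable.
If a world forces A and A implies B, then applying the implication at that world (which is accessible from itself) gives B.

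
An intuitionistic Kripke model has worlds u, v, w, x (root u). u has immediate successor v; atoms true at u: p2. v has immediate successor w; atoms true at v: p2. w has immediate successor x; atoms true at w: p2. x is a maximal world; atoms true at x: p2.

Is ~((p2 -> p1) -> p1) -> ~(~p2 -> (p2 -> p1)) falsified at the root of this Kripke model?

u ||- ~((p2 -> p1) -> p1) -> ~(~p2 -> (p2 -> p1)) vacuously: no world accessible from u forces the antecedent ~((p2 -> p1) -> p1).
So the root u forces ~((p2 -> p1) -> p1) -> ~(~p2 -> (p2 -> p1)); the model is not a countermodel.

No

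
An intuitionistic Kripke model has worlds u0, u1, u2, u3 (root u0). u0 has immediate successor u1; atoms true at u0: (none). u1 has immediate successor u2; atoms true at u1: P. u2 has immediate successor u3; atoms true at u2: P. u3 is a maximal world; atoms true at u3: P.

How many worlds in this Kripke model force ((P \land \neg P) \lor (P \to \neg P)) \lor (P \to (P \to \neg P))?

u0: does not force it — u0 \nVdash ((P \land \neg P) \lor (P \to \neg P)) \lor (P \to (P \to \neg P)): neither disjunct is forced at u0.
u1: does not force it — u1 \nVdash ((P \land \neg P) \lor (P \to \neg P)) \lor (P \to (P \to \neg P)): neither disjunct is forced at u1.
u2: does not force it.
u3: does not force it.
Worlds forcing the formula: { }.

0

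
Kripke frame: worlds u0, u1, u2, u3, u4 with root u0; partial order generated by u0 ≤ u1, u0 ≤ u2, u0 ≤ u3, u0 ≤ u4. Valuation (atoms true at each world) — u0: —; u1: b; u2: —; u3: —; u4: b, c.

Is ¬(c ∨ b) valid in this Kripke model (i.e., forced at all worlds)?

Not every world: u0 ⊮ ¬(c ∨ b).
u0 ⊮ ¬(c ∨ b) since u1 is accessible from u0 and u1 ⊩ c ∨ b.
u1 ⊩ c ∨ b via the disjunct b.

No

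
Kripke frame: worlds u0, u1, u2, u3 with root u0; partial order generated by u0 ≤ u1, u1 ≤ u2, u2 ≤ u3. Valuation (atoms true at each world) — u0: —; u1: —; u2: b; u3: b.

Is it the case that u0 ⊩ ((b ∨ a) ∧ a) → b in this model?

Yes

u0 ⊩ ((b ∨ a) ∧ a) → b vacuously: no world accessible from u0 forces the antecedent (b ∨ a) ∧ a.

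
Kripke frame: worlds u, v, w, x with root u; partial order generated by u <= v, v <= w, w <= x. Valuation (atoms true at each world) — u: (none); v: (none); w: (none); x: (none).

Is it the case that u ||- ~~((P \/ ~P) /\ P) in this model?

u ||-/- ~~((P \/ ~P) /\ P) since u is accessible from u and u ||- ~((P \/ ~P) /\ P).
u ||- ~((P \/ ~P) /\ P): no world accessible from u forces (P \/ ~P) /\ P.

No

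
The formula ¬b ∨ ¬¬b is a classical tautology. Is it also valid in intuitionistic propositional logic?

No

This is the weak law of excluded middle, which is not intuitionistically valid.
A Kripke countermodel: worlds u0, u1, u2; order generated by u0 ≤ u1, u0 ≤ u2; atoms true at each world — u0:{}; u1:{b}; u2:{}.
u0 ⊮ ¬b ∨ ¬¬b: neither disjunct is forced at u0.
u0 ⊮ ¬b since u1 is accessible from u0 and u1 ⊩ b.
So the root u0 does not force the formula.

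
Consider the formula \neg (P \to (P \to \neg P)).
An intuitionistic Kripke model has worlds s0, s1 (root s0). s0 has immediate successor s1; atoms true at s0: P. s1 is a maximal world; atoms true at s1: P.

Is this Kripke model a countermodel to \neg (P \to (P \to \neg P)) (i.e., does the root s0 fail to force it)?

No

s0 \Vdash \neg (P \to (P \to \neg P)): no world accessible from s0 forces P \to (P \to \neg P).
So the root s0 forces \neg (P \to (P \to \neg P)); the model is not a countermodel.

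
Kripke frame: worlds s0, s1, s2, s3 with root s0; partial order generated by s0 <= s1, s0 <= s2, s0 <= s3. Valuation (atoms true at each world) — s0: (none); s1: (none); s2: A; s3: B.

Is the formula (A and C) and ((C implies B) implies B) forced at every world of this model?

No

Not every world: s0 does not force (A and C) and ((C implies B) implies B).
s0 does not force (A and C) and ((C implies B) implies B) since s0 fails A and C.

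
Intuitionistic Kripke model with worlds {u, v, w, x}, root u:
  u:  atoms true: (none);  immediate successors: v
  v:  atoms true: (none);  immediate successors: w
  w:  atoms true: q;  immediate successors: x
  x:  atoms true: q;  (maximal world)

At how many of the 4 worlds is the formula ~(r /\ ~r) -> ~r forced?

u: forces it.
v: forces it.
w: forces it.
x: forces it.
Worlds forcing the formula: {u, v, w, x}.

4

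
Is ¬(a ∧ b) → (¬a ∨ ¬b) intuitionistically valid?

No

This is the constructively invalid direction of De Morgan's law for conjunction, which is not intuitionistically valid.
A Kripke countermodel: worlds w0, w1, w2; order generated by w0 ≤ w1, w0 ≤ w2; atoms true at each world — w0:{}; w1:{a}; w2:{b}.
w0 ⊮ ¬(a ∧ b) → (¬a ∨ ¬b): already at w0 itself, w0 ⊩ ¬(a ∧ b) but w0 ⊮ ¬a ∨ ¬b.
w0 ⊮ ¬a ∨ ¬b: neither disjunct is forced at w0.
w0 ⊮ ¬a since w1 is accessible from w0 and w1 ⊩ a.
So the root w0 does not force the formula.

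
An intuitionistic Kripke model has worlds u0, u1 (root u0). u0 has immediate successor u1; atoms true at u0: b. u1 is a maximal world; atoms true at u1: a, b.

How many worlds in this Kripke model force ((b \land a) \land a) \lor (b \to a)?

1

u0: does not force it — u0 \nVdash ((b \land a) \land a) \lor (b \to a): neither disjunct is forced at u0.
u1: forces it.
Worlds forcing the formula: {u1}.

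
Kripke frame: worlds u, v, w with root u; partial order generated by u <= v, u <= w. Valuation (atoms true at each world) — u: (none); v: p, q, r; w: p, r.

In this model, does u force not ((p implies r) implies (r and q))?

No

u does not force not ((p implies r) implies (r and q)) since v is accessible from u and v forces (p implies r) implies (r and q).
v forces (p implies r) implies (r and q): every world accessible from v that forces p implies r (namely v) also forces r and q.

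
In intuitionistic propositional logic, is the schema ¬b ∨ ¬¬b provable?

This is the weak law of excluded middle, which is not intuitionistically valid.
A Kripke countermodel: worlds 0, 1, 2; order generated by 0 ≤ 1, 0 ≤ 2; atoms true at each world — 0:{}; 1:{b}; 2:{}.
0 ⊮ ¬b ∨ ¬¬b: neither disjunct is forced at 0.
0 ⊮ ¬b since 1 is accessible from 0 and 1 ⊩ b.
So the root 0 does not force the formula.

No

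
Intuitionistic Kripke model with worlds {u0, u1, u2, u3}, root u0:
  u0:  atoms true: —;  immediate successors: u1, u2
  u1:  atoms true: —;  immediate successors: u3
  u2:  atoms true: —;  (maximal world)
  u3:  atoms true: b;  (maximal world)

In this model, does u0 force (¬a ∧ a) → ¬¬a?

u0 ⊩ (¬a ∧ a) → ¬¬a vacuously: no world accessible from u0 forces the antecedent ¬a ∧ a.

Yes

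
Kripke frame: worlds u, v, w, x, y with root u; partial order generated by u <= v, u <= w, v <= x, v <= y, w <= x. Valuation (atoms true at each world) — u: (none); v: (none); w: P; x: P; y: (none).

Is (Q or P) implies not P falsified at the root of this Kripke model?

Yes

u does not force (Q or P) implies not P: at the accessible world w, w forces Q or P but w does not force not P.
w does not force not P since w is accessible from w and w forces P.
So the root u does not force (Q or P) implies not P; the model is a countermodel.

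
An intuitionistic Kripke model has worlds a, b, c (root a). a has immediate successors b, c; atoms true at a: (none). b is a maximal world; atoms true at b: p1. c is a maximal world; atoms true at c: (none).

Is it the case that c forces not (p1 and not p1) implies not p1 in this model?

c forces not (p1 and not p1) implies not p1: every world accessible from c that forces not (p1 and not p1) (namely c) also forces not p1.

Yes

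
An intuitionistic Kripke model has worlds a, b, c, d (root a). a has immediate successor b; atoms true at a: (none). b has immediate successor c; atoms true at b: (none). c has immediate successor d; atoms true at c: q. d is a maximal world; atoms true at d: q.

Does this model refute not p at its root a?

No

a forces not p: no world accessible from a forces p.
So the root a forces not p; the model is not a countermodel.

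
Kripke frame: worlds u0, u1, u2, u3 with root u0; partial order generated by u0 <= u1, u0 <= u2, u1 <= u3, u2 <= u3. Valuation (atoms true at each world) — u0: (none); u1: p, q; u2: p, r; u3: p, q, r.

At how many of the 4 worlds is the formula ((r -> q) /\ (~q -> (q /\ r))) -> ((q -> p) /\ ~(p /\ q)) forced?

u0: does not force it — u0 ||-/- ((r -> q) /\ (~q -> (q /\ r))) -> ((q -> p) /\ ~(p /\ q)): at the accessible world u1, u1 ||- (r -> q) /\ (~q -> (q /\ r)) but u1 ||-/- (q -> p) /\ ~(p /\ q).
u1: does not force it — u1 ||-/- ((r -> q) /\ (~q -> (q /\ r))) -> ((q -> p) /\ ~(p /\ q)): already at u1 itself, u1 ||- (r -> q) /\ (~q -> (q /\ r)) but u1 ||-/- (q -> p) /\ ~(p /\ q).
u2: does not force it — u2 ||-/- ((r -> q) /\ (~q -> (q /\ r))) -> ((q -> p) /\ ~(p /\ q)): at the accessible world u3, u3 ||- (r -> q) /\ (~q -> (q /\ r)) but u3 ||-/- (q -> p) /\ ~(p /\ q).
u3: does not force it.
Worlds forcing the formula: { }.

0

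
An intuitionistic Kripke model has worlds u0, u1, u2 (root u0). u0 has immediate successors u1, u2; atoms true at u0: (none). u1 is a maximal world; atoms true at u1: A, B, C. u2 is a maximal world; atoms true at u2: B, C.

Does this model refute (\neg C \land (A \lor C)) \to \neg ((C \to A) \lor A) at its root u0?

No

u0 \Vdash (\neg C \land (A \lor C)) \to \neg ((C \to A) \lor A) vacuously: no world accessible from u0 forces the antecedent \neg C \land (A \lor C).
So the root u0 forces (\neg C \land (A \lor C)) \to \neg ((C \to A) \lor A); the model is not a countermodel.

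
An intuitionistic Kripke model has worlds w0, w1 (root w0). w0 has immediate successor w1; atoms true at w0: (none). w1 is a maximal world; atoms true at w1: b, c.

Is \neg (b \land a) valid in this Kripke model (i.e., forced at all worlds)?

w0 \Vdash \neg (b \land a): no world accessible from w0 forces b \land a.
Since the root w0 forces \neg (b \land a) and forcing is persistent (monotone upward), every world forces it.

Yes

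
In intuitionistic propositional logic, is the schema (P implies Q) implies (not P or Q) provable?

No

This is the material-implication-as-disjunction principle, which is not intuitionistically valid.
A Kripke countermodel: worlds w0, w1; order generated by w0 <= w1; atoms true at each world — w0:{}; w1:{P,Q}.
w0 does not force (P implies Q) implies (not P or Q): already at w0 itself, w0 forces P implies Q but w0 does not force not P or Q.
w0 does not force not P or Q: neither disjunct is forced at w0.
w0 does not force not P since w1 is accessible from w0 and w1 forces P.
So the root w0 does not force the formula.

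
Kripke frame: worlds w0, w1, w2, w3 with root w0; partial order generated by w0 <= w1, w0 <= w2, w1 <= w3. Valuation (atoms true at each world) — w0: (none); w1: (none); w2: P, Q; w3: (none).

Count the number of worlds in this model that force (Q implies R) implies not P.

4

w0: forces it.
w1: forces it.
w2: forces it.
w3: forces it.
Worlds forcing the formula: {w0, w1, w2, w3}.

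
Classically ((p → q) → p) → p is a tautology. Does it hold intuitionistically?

This is Peirce's law, which is not intuitionistically valid.
A Kripke countermodel: worlds s0, s1; order generated by s0 ≤ s1; atoms true at each world — s0:{}; s1:{p}.
s0 ⊮ ((p → q) → p) → p: already at s0 itself, s0 ⊩ (p → q) → p but s0 ⊮ p.
s0 lacks atom p, so s0 ⊮ p.
So the root s0 does not force the formula.

No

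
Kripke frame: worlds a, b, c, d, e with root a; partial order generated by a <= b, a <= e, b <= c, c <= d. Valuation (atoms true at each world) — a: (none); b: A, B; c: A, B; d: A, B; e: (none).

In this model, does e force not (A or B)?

e forces not (A or B): no world accessible from e forces A or B.

Yes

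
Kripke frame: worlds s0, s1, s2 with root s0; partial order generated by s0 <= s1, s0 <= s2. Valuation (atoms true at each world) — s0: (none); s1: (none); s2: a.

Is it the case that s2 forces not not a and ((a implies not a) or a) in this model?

s2 forces not not a and ((a implies not a) or a) since s2 forces both conjuncts.

Yes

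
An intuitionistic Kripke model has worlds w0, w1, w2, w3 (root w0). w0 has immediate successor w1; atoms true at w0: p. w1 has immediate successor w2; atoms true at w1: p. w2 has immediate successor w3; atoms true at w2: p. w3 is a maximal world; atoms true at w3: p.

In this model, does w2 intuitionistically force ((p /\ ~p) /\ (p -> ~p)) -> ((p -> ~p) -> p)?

Yes

w2 ||- ((p /\ ~p) /\ (p -> ~p)) -> ((p -> ~p) -> p) vacuously: no world accessible from w2 forces the antecedent (p /\ ~p) /\ (p -> ~p).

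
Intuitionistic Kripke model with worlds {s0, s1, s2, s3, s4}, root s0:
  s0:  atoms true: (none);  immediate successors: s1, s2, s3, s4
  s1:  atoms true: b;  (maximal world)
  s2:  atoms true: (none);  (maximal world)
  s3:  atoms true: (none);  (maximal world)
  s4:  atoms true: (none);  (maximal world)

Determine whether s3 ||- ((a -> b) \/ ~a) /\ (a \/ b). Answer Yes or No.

s3 ||-/- ((a -> b) \/ ~a) /\ (a \/ b) since s3 fails a \/ b.

No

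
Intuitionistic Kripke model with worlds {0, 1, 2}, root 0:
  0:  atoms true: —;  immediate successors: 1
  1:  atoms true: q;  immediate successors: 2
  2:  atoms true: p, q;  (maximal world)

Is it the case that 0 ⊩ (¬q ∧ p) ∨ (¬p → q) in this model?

Yes

0 ⊩ (¬q ∧ p) ∨ (¬p → q) via the disjunct ¬p → q.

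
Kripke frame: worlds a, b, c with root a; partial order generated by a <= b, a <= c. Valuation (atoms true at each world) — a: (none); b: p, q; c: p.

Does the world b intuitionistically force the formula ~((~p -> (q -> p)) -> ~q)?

Yes

b ||- ~((~p -> (q -> p)) -> ~q): no world accessible from b forces (~p -> (q -> p)) -> ~q.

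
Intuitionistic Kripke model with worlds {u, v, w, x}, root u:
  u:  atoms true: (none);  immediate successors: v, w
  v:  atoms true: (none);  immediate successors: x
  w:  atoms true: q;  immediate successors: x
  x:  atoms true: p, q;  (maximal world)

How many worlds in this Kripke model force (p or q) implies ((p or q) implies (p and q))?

u: does not force it — u does not force (p or q) implies ((p or q) implies (p and q)): at the accessible world w, w forces p or q but w does not force (p or q) implies (p and q).
v: forces it.
w: does not force it.
x: forces it.
Worlds forcing the formula: {v, x}.

2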